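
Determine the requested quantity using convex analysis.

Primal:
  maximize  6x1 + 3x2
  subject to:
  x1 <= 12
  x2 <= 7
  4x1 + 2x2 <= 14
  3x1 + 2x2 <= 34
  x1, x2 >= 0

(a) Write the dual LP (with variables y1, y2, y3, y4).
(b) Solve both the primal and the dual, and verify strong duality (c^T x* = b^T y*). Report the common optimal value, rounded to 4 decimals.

The standard primal-dual pair for 'max c^T x s.t. A x <= b, x >= 0' is:
  Dual:  min b^T y  s.t.  A^T y >= c,  y >= 0.

So the dual LP is:
  minimize  12y1 + 7y2 + 14y3 + 34y4
  subject to:
    y1 + 4y3 + 3y4 >= 6
    y2 + 2y3 + 2y4 >= 3
    y1, y2, y3, y4 >= 0

Solving the primal: x* = (3.5, 0).
  primal value c^T x* = 21.
Solving the dual: y* = (0, 0, 1.5, 0).
  dual value b^T y* = 21.
Strong duality: c^T x* = b^T y*. Confirmed.

21


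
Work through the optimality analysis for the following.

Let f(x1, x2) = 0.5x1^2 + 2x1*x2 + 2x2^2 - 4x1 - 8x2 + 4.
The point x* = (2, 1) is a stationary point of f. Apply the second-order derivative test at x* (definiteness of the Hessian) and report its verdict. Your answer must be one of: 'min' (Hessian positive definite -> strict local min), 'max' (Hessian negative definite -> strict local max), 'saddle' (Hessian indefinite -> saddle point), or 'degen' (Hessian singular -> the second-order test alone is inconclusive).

Compute the Hessian H = grad^2 f:
  H = [[1, 2], [2, 4]]
Verify stationarity: grad f(x*) = H x* + g = (0, 0).
Eigenvalues of H: 0, 5.
H has a zero eigenvalue (singular; positive semidefinite but not definite), so H is neither positive definite, negative definite, nor indefinite. The second-order test alone is inconclusive -> degen.
(Indeed, f is constant along the null direction of H through x*, so x* is not a strict local extremum.)

degen


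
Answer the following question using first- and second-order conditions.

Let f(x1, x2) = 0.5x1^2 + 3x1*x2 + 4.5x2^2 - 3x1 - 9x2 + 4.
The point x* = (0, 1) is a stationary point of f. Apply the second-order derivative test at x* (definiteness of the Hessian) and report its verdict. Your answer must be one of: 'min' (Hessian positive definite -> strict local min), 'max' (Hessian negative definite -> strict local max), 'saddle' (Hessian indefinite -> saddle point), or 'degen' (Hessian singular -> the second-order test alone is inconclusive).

Compute the Hessian H = grad^2 f:
  H = [[1, 3], [3, 9]]
Verify stationarity: grad f(x*) = H x* + g = (0, 0).
Eigenvalues of H: 0, 10.
H has a zero eigenvalue (singular; positive semidefinite but not definite), so H is neither positive definite, negative definite, nor indefinite. The second-order test alone is inconclusive -> degen.
(Indeed, f is constant along the null direction of H through x*, so x* is not a strict local extremum.)

degen


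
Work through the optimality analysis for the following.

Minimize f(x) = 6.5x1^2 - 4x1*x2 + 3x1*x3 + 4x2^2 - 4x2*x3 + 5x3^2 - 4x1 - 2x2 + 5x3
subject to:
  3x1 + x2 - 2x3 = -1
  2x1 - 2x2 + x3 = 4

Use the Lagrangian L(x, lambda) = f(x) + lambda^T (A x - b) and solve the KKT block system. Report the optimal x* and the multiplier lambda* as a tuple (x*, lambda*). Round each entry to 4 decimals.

Form the Lagrangian:
  L(x, lambda) = (1/2) x^T Q x + c^T x + lambda^T (A x - b)
Stationarity (grad_x L = 0): Q x + c + A^T lambda = 0.
Primal feasibility: A x = b.

This gives the KKT block system:
  [ Q   A^T ] [ x     ]   [-c ]
  [ A    0  ] [ lambda ] = [ b ]

Solving the linear system:
  x*      = (0.2422, -1.7681, -0.0207)
  lambda* = (2.7179, -7.1566)
  f(x*)   = 16.904

x* = (0.2422, -1.7681, -0.0207), lambda* = (2.7179, -7.1566)


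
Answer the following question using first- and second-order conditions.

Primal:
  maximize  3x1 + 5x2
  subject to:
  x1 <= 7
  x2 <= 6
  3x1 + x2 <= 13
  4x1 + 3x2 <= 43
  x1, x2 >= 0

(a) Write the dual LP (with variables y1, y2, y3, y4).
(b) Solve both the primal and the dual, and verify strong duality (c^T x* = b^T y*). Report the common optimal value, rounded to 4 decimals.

The standard primal-dual pair for 'max c^T x s.t. A x <= b, x >= 0' is:
  Dual:  min b^T y  s.t.  A^T y >= c,  y >= 0.

So the dual LP is:
  minimize  7y1 + 6y2 + 13y3 + 43y4
  subject to:
    y1 + 3y3 + 4y4 >= 3
    y2 + y3 + 3y4 >= 5
    y1, y2, y3, y4 >= 0

Solving the primal: x* = (2.3333, 6).
  primal value c^T x* = 37.
Solving the dual: y* = (0, 4, 1, 0).
  dual value b^T y* = 37.
Strong duality: c^T x* = b^T y*. Confirmed.

37


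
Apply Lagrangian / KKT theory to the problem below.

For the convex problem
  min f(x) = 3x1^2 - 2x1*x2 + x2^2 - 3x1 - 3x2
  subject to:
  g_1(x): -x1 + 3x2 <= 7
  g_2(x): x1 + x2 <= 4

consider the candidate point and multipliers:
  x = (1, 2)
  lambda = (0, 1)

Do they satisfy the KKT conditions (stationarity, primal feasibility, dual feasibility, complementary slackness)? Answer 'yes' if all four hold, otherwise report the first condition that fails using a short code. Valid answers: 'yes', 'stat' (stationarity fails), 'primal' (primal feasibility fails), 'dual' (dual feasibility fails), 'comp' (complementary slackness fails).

Gradient of f: grad f(x) = Q x + c = (-1, -1)
Constraint values g_i(x) = a_i^T x - b_i:
  g_1((1, 2)) = -2
  g_2((1, 2)) = -1
Stationarity residual: grad f(x) + sum_i lambda_i a_i = (0, 0)
  -> stationarity OK
Primal feasibility (all g_i <= 0): OK
Dual feasibility (all lambda_i >= 0): OK
Complementary slackness (lambda_i * g_i(x) = 0 for all i): FAILS

Verdict: the first failing condition is complementary_slackness -> comp.

comp


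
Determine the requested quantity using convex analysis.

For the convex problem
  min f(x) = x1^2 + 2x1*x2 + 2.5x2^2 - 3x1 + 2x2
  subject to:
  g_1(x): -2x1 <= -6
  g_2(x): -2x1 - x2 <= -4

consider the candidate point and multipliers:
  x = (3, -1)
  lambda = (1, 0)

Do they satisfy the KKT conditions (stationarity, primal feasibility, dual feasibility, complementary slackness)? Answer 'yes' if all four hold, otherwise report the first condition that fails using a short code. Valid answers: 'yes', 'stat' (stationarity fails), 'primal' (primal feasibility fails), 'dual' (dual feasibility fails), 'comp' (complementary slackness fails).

Gradient of f: grad f(x) = Q x + c = (1, 3)
Constraint values g_i(x) = a_i^T x - b_i:
  g_1((3, -1)) = 0
  g_2((3, -1)) = -1
Stationarity residual: grad f(x) + sum_i lambda_i a_i = (-1, 3)
  -> stationarity FAILS
Primal feasibility (all g_i <= 0): OK
Dual feasibility (all lambda_i >= 0): OK
Complementary slackness (lambda_i * g_i(x) = 0 for all i): OK

Verdict: the first failing condition is stationarity -> stat.

stat


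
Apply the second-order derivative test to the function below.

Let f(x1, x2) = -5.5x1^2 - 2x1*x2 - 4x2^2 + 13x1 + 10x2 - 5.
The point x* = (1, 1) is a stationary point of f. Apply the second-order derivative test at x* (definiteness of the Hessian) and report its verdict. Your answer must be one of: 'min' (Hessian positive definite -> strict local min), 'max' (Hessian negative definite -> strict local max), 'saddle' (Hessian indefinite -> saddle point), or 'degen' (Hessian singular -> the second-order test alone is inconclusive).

Compute the Hessian H = grad^2 f:
  H = [[-11, -2], [-2, -8]]
Verify stationarity: grad f(x*) = H x* + g = (0, 0).
Eigenvalues of H: -12, -7.
Both eigenvalues < 0, so H is negative definite -> x* is a strict local max.

max


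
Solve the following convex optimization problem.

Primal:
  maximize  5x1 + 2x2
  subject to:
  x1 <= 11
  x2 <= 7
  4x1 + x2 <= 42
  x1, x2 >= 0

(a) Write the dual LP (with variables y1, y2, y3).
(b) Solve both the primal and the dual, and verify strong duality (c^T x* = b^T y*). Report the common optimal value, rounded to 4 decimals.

The standard primal-dual pair for 'max c^T x s.t. A x <= b, x >= 0' is:
  Dual:  min b^T y  s.t.  A^T y >= c,  y >= 0.

So the dual LP is:
  minimize  11y1 + 7y2 + 42y3
  subject to:
    y1 + 4y3 >= 5
    y2 + y3 >= 2
    y1, y2, y3 >= 0

Solving the primal: x* = (8.75, 7).
  primal value c^T x* = 57.75.
Solving the dual: y* = (0, 0.75, 1.25).
  dual value b^T y* = 57.75.
Strong duality: c^T x* = b^T y*. Confirmed.

57.75


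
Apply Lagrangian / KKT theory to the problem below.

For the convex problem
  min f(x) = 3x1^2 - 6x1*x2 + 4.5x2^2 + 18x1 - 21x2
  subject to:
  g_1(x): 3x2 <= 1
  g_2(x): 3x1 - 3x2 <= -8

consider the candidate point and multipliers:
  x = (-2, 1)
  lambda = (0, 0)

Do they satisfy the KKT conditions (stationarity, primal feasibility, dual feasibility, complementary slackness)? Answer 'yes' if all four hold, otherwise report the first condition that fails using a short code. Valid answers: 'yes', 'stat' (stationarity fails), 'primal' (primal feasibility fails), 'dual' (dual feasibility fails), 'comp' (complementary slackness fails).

Gradient of f: grad f(x) = Q x + c = (0, 0)
Constraint values g_i(x) = a_i^T x - b_i:
  g_1((-2, 1)) = 2
  g_2((-2, 1)) = -1
Stationarity residual: grad f(x) + sum_i lambda_i a_i = (0, 0)
  -> stationarity OK
Primal feasibility (all g_i <= 0): FAILS
Dual feasibility (all lambda_i >= 0): OK
Complementary slackness (lambda_i * g_i(x) = 0 for all i): OK

Verdict: the first failing condition is primal_feasibility -> primal.

primal


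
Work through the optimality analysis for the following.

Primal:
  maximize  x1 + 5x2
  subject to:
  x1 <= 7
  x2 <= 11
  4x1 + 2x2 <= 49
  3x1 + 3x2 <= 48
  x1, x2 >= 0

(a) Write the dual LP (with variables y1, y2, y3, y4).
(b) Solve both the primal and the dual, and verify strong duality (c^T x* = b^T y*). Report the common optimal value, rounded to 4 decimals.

The standard primal-dual pair for 'max c^T x s.t. A x <= b, x >= 0' is:
  Dual:  min b^T y  s.t.  A^T y >= c,  y >= 0.

So the dual LP is:
  minimize  7y1 + 11y2 + 49y3 + 48y4
  subject to:
    y1 + 4y3 + 3y4 >= 1
    y2 + 2y3 + 3y4 >= 5
    y1, y2, y3, y4 >= 0

Solving the primal: x* = (5, 11).
  primal value c^T x* = 60.
Solving the dual: y* = (0, 4, 0, 0.3333).
  dual value b^T y* = 60.
Strong duality: c^T x* = b^T y*. Confirmed.

60


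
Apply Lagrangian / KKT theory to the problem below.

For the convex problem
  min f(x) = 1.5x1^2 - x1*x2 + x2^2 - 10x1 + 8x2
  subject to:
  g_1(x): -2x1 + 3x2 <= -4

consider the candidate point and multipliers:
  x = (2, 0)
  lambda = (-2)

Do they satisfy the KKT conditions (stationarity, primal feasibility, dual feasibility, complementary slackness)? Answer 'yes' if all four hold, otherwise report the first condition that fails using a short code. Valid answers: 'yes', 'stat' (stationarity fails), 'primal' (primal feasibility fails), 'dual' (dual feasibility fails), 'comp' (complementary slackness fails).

Gradient of f: grad f(x) = Q x + c = (-4, 6)
Constraint values g_i(x) = a_i^T x - b_i:
  g_1((2, 0)) = 0
Stationarity residual: grad f(x) + sum_i lambda_i a_i = (0, 0)
  -> stationarity OK
Primal feasibility (all g_i <= 0): OK
Dual feasibility (all lambda_i >= 0): FAILS
Complementary slackness (lambda_i * g_i(x) = 0 for all i): OK

Verdict: the first failing condition is dual_feasibility -> dual.

dual


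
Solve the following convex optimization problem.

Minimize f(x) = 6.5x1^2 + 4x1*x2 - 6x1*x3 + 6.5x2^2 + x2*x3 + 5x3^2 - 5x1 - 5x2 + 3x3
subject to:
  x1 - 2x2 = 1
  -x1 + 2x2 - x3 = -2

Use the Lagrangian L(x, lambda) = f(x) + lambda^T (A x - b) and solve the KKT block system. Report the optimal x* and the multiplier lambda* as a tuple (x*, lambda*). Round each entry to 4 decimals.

Form the Lagrangian:
  L(x, lambda) = (1/2) x^T Q x + c^T x + lambda^T (A x - b)
Stationarity (grad_x L = 0): Q x + c + A^T lambda = 0.
Primal feasibility: A x = b.

This gives the KKT block system:
  [ Q   A^T ] [ x     ]   [-c ]
  [ A    0  ] [ lambda ] = [ b ]

Solving the linear system:
  x*      = (0.9012, -0.0494, 1)
  lambda* = (7.0247, 7.5432)
  f(x*)   = 3.4012

x* = (0.9012, -0.0494, 1), lambda* = (7.0247, 7.5432)


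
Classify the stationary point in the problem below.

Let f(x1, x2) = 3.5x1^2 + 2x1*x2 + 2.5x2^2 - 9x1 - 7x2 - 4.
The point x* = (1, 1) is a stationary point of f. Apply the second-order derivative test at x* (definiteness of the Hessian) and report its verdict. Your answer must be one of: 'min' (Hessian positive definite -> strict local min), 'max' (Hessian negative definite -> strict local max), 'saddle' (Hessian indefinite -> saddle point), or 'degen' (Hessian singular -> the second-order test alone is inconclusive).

Compute the Hessian H = grad^2 f:
  H = [[7, 2], [2, 5]]
Verify stationarity: grad f(x*) = H x* + g = (0, 0).
Eigenvalues of H: 3.7639, 8.2361.
Both eigenvalues > 0, so H is positive definite -> x* is a strict local min.

min


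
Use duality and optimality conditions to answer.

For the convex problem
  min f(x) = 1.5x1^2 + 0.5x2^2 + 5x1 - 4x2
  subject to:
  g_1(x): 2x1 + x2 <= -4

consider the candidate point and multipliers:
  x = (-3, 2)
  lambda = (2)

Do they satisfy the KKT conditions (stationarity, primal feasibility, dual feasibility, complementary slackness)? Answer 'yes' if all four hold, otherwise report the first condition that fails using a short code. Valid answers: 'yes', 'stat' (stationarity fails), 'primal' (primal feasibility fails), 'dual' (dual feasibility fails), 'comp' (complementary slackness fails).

Gradient of f: grad f(x) = Q x + c = (-4, -2)
Constraint values g_i(x) = a_i^T x - b_i:
  g_1((-3, 2)) = 0
Stationarity residual: grad f(x) + sum_i lambda_i a_i = (0, 0)
  -> stationarity OK
Primal feasibility (all g_i <= 0): OK
Dual feasibility (all lambda_i >= 0): OK
Complementary slackness (lambda_i * g_i(x) = 0 for all i): OK

Verdict: yes, KKT holds.

yes


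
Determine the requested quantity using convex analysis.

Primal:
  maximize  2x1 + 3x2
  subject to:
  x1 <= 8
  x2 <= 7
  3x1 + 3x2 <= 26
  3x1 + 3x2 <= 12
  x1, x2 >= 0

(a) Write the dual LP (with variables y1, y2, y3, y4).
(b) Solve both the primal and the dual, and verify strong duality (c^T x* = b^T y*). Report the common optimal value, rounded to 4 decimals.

The standard primal-dual pair for 'max c^T x s.t. A x <= b, x >= 0' is:
  Dual:  min b^T y  s.t.  A^T y >= c,  y >= 0.

So the dual LP is:
  minimize  8y1 + 7y2 + 26y3 + 12y4
  subject to:
    y1 + 3y3 + 3y4 >= 2
    y2 + 3y3 + 3y4 >= 3
    y1, y2, y3, y4 >= 0

Solving the primal: x* = (0, 4).
  primal value c^T x* = 12.
Solving the dual: y* = (0, 0, 0, 1).
  dual value b^T y* = 12.
Strong duality: c^T x* = b^T y*. Confirmed.

12


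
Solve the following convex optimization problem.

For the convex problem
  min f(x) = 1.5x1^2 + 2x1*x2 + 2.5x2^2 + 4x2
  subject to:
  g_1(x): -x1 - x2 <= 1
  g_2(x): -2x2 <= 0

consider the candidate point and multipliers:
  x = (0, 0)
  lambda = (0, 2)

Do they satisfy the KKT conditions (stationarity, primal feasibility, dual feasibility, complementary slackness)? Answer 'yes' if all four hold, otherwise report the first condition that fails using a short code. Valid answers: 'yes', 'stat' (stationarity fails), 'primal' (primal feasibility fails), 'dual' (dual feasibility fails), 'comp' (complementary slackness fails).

Gradient of f: grad f(x) = Q x + c = (0, 4)
Constraint values g_i(x) = a_i^T x - b_i:
  g_1((0, 0)) = -1
  g_2((0, 0)) = 0
Stationarity residual: grad f(x) + sum_i lambda_i a_i = (0, 0)
  -> stationarity OK
Primal feasibility (all g_i <= 0): OK
Dual feasibility (all lambda_i >= 0): OK
Complementary slackness (lambda_i * g_i(x) = 0 for all i): OK

Verdict: yes, KKT holds.

yes


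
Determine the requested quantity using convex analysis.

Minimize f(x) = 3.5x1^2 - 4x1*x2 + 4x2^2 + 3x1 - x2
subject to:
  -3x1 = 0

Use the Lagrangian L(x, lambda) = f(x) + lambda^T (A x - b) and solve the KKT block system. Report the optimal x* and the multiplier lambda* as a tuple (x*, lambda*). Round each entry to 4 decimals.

Form the Lagrangian:
  L(x, lambda) = (1/2) x^T Q x + c^T x + lambda^T (A x - b)
Stationarity (grad_x L = 0): Q x + c + A^T lambda = 0.
Primal feasibility: A x = b.

This gives the KKT block system:
  [ Q   A^T ] [ x     ]   [-c ]
  [ A    0  ] [ lambda ] = [ b ]

Solving the linear system:
  x*      = (0, 0.125)
  lambda* = (0.8333)
  f(x*)   = -0.0625

x* = (0, 0.125), lambda* = (0.8333)


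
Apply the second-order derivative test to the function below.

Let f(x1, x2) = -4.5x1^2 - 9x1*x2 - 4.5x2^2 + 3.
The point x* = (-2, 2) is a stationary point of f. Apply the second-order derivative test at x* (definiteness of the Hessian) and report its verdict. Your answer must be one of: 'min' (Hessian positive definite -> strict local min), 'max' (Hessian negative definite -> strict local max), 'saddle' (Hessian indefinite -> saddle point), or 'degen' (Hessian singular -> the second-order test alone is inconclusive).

Compute the Hessian H = grad^2 f:
  H = [[-9, -9], [-9, -9]]
Verify stationarity: grad f(x*) = H x* + g = (0, 0).
Eigenvalues of H: -18, 0.
H has a zero eigenvalue (singular; negative semidefinite but not definite), so H is neither positive definite, negative definite, nor indefinite. The second-order test alone is inconclusive -> degen.
(Indeed, f is constant along the null direction of H through x*, so x* is not a strict local extremum.)

degen


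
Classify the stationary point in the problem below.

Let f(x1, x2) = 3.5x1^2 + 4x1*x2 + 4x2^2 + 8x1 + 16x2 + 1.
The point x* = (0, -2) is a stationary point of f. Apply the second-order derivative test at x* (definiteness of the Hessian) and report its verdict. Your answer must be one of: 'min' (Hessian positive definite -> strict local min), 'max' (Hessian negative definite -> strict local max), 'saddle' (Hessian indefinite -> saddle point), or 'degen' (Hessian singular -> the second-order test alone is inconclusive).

Compute the Hessian H = grad^2 f:
  H = [[7, 4], [4, 8]]
Verify stationarity: grad f(x*) = H x* + g = (0, 0).
Eigenvalues of H: 3.4689, 11.5311.
Both eigenvalues > 0, so H is positive definite -> x* is a strict local min.

min


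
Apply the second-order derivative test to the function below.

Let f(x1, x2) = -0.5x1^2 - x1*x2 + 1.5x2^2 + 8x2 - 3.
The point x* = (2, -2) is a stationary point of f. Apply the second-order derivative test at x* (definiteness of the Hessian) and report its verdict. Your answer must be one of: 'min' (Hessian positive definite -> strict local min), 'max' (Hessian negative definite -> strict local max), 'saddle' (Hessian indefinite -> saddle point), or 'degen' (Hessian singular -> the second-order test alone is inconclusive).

Compute the Hessian H = grad^2 f:
  H = [[-1, -1], [-1, 3]]
Verify stationarity: grad f(x*) = H x* + g = (0, 0).
Eigenvalues of H: -1.2361, 3.2361.
Eigenvalues have mixed signs, so H is indefinite -> x* is a saddle point.

saddle


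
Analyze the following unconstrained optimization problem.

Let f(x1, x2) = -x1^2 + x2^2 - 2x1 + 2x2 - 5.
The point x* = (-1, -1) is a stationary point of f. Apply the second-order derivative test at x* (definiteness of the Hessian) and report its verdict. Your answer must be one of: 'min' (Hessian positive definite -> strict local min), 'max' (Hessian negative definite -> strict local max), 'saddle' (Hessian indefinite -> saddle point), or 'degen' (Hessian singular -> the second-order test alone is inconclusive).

Compute the Hessian H = grad^2 f:
  H = [[-2, 0], [0, 2]]
Verify stationarity: grad f(x*) = H x* + g = (0, 0).
Eigenvalues of H: -2, 2.
Eigenvalues have mixed signs, so H is indefinite -> x* is a saddle point.

saddle


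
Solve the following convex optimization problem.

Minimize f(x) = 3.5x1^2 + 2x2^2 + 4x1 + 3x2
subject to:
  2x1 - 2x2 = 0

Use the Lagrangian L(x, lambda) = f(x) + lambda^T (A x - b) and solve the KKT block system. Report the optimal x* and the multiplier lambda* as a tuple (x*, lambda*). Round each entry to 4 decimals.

Form the Lagrangian:
  L(x, lambda) = (1/2) x^T Q x + c^T x + lambda^T (A x - b)
Stationarity (grad_x L = 0): Q x + c + A^T lambda = 0.
Primal feasibility: A x = b.

This gives the KKT block system:
  [ Q   A^T ] [ x     ]   [-c ]
  [ A    0  ] [ lambda ] = [ b ]

Solving the linear system:
  x*      = (-0.6364, -0.6364)
  lambda* = (0.2273)
  f(x*)   = -2.2273

x* = (-0.6364, -0.6364), lambda* = (0.2273)


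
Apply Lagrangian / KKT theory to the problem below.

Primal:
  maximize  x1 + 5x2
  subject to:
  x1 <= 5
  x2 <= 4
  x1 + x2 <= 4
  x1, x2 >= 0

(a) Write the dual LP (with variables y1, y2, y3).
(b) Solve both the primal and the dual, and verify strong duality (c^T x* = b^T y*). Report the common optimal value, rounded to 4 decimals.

The standard primal-dual pair for 'max c^T x s.t. A x <= b, x >= 0' is:
  Dual:  min b^T y  s.t.  A^T y >= c,  y >= 0.

So the dual LP is:
  minimize  5y1 + 4y2 + 4y3
  subject to:
    y1 + y3 >= 1
    y2 + y3 >= 5
    y1, y2, y3 >= 0

Solving the primal: x* = (0, 4).
  primal value c^T x* = 20.
Solving the dual: y* = (0, 4, 1).
  dual value b^T y* = 20.
Strong duality: c^T x* = b^T y*. Confirmed.

20


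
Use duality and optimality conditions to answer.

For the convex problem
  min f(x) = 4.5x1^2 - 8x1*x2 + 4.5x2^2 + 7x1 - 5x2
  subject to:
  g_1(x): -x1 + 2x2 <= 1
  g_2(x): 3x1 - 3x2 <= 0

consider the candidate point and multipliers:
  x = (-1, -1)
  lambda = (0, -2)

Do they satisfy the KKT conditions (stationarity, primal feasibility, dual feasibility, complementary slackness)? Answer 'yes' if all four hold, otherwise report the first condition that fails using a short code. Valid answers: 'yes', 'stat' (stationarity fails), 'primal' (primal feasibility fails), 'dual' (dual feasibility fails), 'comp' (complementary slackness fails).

Gradient of f: grad f(x) = Q x + c = (6, -6)
Constraint values g_i(x) = a_i^T x - b_i:
  g_1((-1, -1)) = -2
  g_2((-1, -1)) = 0
Stationarity residual: grad f(x) + sum_i lambda_i a_i = (0, 0)
  -> stationarity OK
Primal feasibility (all g_i <= 0): OK
Dual feasibility (all lambda_i >= 0): FAILS
Complementary slackness (lambda_i * g_i(x) = 0 for all i): OK

Verdict: the first failing condition is dual_feasibility -> dual.

dual


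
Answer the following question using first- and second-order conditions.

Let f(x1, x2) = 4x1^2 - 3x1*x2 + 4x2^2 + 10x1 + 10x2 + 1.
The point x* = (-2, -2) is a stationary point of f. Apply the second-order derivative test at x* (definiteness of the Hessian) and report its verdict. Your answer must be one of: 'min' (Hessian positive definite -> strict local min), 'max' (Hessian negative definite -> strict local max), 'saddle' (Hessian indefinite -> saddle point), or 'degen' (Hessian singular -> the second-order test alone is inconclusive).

Compute the Hessian H = grad^2 f:
  H = [[8, -3], [-3, 8]]
Verify stationarity: grad f(x*) = H x* + g = (0, 0).
Eigenvalues of H: 5, 11.
Both eigenvalues > 0, so H is positive definite -> x* is a strict local min.

min


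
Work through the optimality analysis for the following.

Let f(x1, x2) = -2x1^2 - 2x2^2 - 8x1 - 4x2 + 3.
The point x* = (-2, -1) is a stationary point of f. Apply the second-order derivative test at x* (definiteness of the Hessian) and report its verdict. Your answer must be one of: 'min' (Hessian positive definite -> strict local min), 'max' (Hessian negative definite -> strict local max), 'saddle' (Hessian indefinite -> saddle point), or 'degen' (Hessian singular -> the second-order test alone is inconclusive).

Compute the Hessian H = grad^2 f:
  H = [[-4, 0], [0, -4]]
Verify stationarity: grad f(x*) = H x* + g = (0, 0).
Eigenvalues of H: -4, -4.
Both eigenvalues < 0, so H is negative definite -> x* is a strict local max.

max


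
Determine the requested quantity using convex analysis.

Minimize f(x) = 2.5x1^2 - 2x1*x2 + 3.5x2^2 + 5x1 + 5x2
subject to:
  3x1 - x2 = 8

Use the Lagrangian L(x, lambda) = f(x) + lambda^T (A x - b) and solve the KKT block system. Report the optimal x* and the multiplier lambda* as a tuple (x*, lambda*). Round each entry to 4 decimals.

Form the Lagrangian:
  L(x, lambda) = (1/2) x^T Q x + c^T x + lambda^T (A x - b)
Stationarity (grad_x L = 0): Q x + c + A^T lambda = 0.
Primal feasibility: A x = b.

This gives the KKT block system:
  [ Q   A^T ] [ x     ]   [-c ]
  [ A    0  ] [ lambda ] = [ b ]

Solving the linear system:
  x*      = (2.3571, -0.9286)
  lambda* = (-6.2143)
  f(x*)   = 28.4286

x* = (2.3571, -0.9286), lambda* = (-6.2143)


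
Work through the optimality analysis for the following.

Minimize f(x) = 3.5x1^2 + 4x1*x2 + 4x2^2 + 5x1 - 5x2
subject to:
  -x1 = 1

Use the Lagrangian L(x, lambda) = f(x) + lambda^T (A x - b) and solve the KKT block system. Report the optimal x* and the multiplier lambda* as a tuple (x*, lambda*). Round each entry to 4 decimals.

Form the Lagrangian:
  L(x, lambda) = (1/2) x^T Q x + c^T x + lambda^T (A x - b)
Stationarity (grad_x L = 0): Q x + c + A^T lambda = 0.
Primal feasibility: A x = b.

This gives the KKT block system:
  [ Q   A^T ] [ x     ]   [-c ]
  [ A    0  ] [ lambda ] = [ b ]

Solving the linear system:
  x*      = (-1, 1.125)
  lambda* = (2.5)
  f(x*)   = -6.5625

x* = (-1, 1.125), lambda* = (2.5)


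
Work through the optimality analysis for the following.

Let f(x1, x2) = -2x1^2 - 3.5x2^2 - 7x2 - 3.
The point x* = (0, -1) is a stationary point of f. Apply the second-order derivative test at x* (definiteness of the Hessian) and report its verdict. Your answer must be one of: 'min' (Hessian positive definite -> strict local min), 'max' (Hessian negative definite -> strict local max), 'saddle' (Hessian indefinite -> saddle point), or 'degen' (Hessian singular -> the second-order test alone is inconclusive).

Compute the Hessian H = grad^2 f:
  H = [[-4, 0], [0, -7]]
Verify stationarity: grad f(x*) = H x* + g = (0, 0).
Eigenvalues of H: -7, -4.
Both eigenvalues < 0, so H is negative definite -> x* is a strict local max.

max


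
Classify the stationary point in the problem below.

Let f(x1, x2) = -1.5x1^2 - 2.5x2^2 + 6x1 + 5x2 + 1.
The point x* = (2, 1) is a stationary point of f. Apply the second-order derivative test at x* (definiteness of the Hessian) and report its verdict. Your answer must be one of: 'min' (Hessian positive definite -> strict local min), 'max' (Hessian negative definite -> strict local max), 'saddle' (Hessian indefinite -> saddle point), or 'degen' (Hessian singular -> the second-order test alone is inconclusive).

Compute the Hessian H = grad^2 f:
  H = [[-3, 0], [0, -5]]
Verify stationarity: grad f(x*) = H x* + g = (0, 0).
Eigenvalues of H: -5, -3.
Both eigenvalues < 0, so H is negative definite -> x* is a strict local max.

max


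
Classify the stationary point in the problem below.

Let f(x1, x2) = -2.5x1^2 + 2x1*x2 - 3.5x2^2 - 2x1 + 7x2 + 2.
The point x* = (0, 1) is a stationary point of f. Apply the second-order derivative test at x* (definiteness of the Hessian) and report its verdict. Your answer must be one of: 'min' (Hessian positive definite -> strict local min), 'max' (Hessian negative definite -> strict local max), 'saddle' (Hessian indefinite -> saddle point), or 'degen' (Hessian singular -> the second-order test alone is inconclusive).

Compute the Hessian H = grad^2 f:
  H = [[-5, 2], [2, -7]]
Verify stationarity: grad f(x*) = H x* + g = (0, 0).
Eigenvalues of H: -8.2361, -3.7639.
Both eigenvalues < 0, so H is negative definite -> x* is a strict local max.

max


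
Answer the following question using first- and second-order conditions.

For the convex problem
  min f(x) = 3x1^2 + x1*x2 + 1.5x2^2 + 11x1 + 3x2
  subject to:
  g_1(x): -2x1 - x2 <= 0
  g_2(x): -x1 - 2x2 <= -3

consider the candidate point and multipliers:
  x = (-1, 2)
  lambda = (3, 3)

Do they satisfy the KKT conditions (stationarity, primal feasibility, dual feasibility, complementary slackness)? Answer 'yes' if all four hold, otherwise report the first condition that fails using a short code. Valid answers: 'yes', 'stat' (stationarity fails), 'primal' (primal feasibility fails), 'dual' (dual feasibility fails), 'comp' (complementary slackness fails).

Gradient of f: grad f(x) = Q x + c = (7, 8)
Constraint values g_i(x) = a_i^T x - b_i:
  g_1((-1, 2)) = 0
  g_2((-1, 2)) = 0
Stationarity residual: grad f(x) + sum_i lambda_i a_i = (-2, -1)
  -> stationarity FAILS
Primal feasibility (all g_i <= 0): OK
Dual feasibility (all lambda_i >= 0): OK
Complementary slackness (lambda_i * g_i(x) = 0 for all i): OK

Verdict: the first failing condition is stationarity -> stat.

stat


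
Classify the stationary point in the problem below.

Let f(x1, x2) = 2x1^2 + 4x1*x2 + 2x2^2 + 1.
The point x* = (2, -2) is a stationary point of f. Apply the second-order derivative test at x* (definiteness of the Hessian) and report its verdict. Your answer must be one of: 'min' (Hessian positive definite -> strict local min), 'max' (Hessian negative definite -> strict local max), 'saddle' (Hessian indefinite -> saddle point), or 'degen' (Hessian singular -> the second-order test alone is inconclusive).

Compute the Hessian H = grad^2 f:
  H = [[4, 4], [4, 4]]
Verify stationarity: grad f(x*) = H x* + g = (0, 0).
Eigenvalues of H: 0, 8.
H has a zero eigenvalue (singular; positive semidefinite but not definite), so H is neither positive definite, negative definite, nor indefinite. The second-order test alone is inconclusive -> degen.
(Indeed, f is constant along the null direction of H through x*, so x* is not a strict local extremum.)

degen


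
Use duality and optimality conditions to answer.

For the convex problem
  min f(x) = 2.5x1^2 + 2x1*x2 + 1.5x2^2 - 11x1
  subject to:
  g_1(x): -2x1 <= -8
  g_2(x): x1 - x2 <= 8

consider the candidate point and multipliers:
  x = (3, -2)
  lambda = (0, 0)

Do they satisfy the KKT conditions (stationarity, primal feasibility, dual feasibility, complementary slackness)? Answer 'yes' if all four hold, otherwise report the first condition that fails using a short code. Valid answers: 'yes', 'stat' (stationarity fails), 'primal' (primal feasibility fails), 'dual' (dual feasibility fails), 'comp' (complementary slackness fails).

Gradient of f: grad f(x) = Q x + c = (0, 0)
Constraint values g_i(x) = a_i^T x - b_i:
  g_1((3, -2)) = 2
  g_2((3, -2)) = -3
Stationarity residual: grad f(x) + sum_i lambda_i a_i = (0, 0)
  -> stationarity OK
Primal feasibility (all g_i <= 0): FAILS
Dual feasibility (all lambda_i >= 0): OK
Complementary slackness (lambda_i * g_i(x) = 0 for all i): OK

Verdict: the first failing condition is primal_feasibility -> primal.

primal


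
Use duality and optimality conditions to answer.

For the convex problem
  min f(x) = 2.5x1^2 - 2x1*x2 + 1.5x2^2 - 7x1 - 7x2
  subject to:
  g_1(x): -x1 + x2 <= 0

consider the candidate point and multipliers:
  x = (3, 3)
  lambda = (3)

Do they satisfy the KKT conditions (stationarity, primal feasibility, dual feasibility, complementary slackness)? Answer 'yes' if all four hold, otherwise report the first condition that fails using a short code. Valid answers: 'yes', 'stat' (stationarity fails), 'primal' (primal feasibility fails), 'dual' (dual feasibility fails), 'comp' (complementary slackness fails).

Gradient of f: grad f(x) = Q x + c = (2, -4)
Constraint values g_i(x) = a_i^T x - b_i:
  g_1((3, 3)) = 0
Stationarity residual: grad f(x) + sum_i lambda_i a_i = (-1, -1)
  -> stationarity FAILS
Primal feasibility (all g_i <= 0): OK
Dual feasibility (all lambda_i >= 0): OK
Complementary slackness (lambda_i * g_i(x) = 0 for all i): OK

Verdict: the first failing condition is stationarity -> stat.

stat


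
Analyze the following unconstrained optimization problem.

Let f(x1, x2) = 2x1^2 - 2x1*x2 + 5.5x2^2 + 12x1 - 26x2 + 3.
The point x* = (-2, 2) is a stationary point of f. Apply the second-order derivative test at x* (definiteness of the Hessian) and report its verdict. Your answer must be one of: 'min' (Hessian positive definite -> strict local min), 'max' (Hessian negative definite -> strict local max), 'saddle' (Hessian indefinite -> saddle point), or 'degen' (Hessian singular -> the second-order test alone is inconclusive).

Compute the Hessian H = grad^2 f:
  H = [[4, -2], [-2, 11]]
Verify stationarity: grad f(x*) = H x* + g = (0, 0).
Eigenvalues of H: 3.4689, 11.5311.
Both eigenvalues > 0, so H is positive definite -> x* is a strict local min.

min


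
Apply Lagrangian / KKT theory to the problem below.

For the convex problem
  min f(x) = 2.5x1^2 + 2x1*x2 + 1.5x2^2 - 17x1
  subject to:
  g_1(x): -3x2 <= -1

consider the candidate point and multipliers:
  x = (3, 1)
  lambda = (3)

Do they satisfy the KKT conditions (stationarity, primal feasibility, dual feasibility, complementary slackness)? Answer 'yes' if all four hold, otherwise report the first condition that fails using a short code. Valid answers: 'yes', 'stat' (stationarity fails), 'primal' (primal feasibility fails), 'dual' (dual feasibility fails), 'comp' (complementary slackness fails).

Gradient of f: grad f(x) = Q x + c = (0, 9)
Constraint values g_i(x) = a_i^T x - b_i:
  g_1((3, 1)) = -2
Stationarity residual: grad f(x) + sum_i lambda_i a_i = (0, 0)
  -> stationarity OK
Primal feasibility (all g_i <= 0): OK
Dual feasibility (all lambda_i >= 0): OK
Complementary slackness (lambda_i * g_i(x) = 0 for all i): FAILS

Verdict: the first failing condition is complementary_slackness -> comp.

comp


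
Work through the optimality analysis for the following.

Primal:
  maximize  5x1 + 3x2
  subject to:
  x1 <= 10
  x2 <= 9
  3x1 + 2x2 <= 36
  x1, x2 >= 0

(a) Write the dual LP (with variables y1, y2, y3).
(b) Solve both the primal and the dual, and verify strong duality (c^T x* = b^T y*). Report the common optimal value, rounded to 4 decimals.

The standard primal-dual pair for 'max c^T x s.t. A x <= b, x >= 0' is:
  Dual:  min b^T y  s.t.  A^T y >= c,  y >= 0.

So the dual LP is:
  minimize  10y1 + 9y2 + 36y3
  subject to:
    y1 + 3y3 >= 5
    y2 + 2y3 >= 3
    y1, y2, y3 >= 0

Solving the primal: x* = (10, 3).
  primal value c^T x* = 59.
Solving the dual: y* = (0.5, 0, 1.5).
  dual value b^T y* = 59.
Strong duality: c^T x* = b^T y*. Confirmed.

59


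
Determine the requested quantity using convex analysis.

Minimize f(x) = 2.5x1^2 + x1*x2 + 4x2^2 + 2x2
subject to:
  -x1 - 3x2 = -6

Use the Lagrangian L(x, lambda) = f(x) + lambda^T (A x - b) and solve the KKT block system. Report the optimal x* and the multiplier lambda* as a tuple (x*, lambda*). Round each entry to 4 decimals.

Form the Lagrangian:
  L(x, lambda) = (1/2) x^T Q x + c^T x + lambda^T (A x - b)
Stationarity (grad_x L = 0): Q x + c + A^T lambda = 0.
Primal feasibility: A x = b.

This gives the KKT block system:
  [ Q   A^T ] [ x     ]   [-c ]
  [ A    0  ] [ lambda ] = [ b ]

Solving the linear system:
  x*      = (0.766, 1.7447)
  lambda* = (5.5745)
  f(x*)   = 18.4681

x* = (0.766, 1.7447), lambda* = (5.5745)


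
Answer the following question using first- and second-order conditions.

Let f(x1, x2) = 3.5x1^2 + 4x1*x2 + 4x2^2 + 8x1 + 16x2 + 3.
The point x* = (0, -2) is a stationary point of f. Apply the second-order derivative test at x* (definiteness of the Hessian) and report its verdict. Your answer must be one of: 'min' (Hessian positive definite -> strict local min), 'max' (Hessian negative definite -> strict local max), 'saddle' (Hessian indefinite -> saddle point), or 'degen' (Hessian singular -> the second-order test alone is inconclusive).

Compute the Hessian H = grad^2 f:
  H = [[7, 4], [4, 8]]
Verify stationarity: grad f(x*) = H x* + g = (0, 0).
Eigenvalues of H: 3.4689, 11.5311.
Both eigenvalues > 0, so H is positive definite -> x* is a strict local min.

min


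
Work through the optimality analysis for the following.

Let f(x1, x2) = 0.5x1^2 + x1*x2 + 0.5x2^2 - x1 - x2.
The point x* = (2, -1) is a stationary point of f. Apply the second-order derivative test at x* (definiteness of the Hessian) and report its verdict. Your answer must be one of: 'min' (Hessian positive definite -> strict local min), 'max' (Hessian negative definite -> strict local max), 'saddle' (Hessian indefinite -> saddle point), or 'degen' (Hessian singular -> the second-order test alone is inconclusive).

Compute the Hessian H = grad^2 f:
  H = [[1, 1], [1, 1]]
Verify stationarity: grad f(x*) = H x* + g = (0, 0).
Eigenvalues of H: 0, 2.
H has a zero eigenvalue (singular; positive semidefinite but not definite), so H is neither positive definite, negative definite, nor indefinite. The second-order test alone is inconclusive -> degen.
(Indeed, f is constant along the null direction of H through x*, so x* is not a strict local extremum.)

degen


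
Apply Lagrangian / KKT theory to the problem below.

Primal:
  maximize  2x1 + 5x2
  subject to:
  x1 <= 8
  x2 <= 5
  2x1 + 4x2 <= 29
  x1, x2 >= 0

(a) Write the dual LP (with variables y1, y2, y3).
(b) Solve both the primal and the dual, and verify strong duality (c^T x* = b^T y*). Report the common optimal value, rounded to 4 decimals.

The standard primal-dual pair for 'max c^T x s.t. A x <= b, x >= 0' is:
  Dual:  min b^T y  s.t.  A^T y >= c,  y >= 0.

So the dual LP is:
  minimize  8y1 + 5y2 + 29y3
  subject to:
    y1 + 2y3 >= 2
    y2 + 4y3 >= 5
    y1, y2, y3 >= 0

Solving the primal: x* = (4.5, 5).
  primal value c^T x* = 34.
Solving the dual: y* = (0, 1, 1).
  dual value b^T y* = 34.
Strong duality: c^T x* = b^T y*. Confirmed.

34


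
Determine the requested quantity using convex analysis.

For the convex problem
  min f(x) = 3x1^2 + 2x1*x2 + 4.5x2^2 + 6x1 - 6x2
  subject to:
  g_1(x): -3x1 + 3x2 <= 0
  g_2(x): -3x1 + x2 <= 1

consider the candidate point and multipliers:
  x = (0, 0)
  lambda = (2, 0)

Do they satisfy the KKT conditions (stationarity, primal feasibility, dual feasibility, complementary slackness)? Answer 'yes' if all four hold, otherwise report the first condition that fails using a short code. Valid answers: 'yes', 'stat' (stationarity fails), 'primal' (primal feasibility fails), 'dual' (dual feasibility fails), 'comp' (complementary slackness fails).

Gradient of f: grad f(x) = Q x + c = (6, -6)
Constraint values g_i(x) = a_i^T x - b_i:
  g_1((0, 0)) = 0
  g_2((0, 0)) = -1
Stationarity residual: grad f(x) + sum_i lambda_i a_i = (0, 0)
  -> stationarity OK
Primal feasibility (all g_i <= 0): OK
Dual feasibility (all lambda_i >= 0): OK
Complementary slackness (lambda_i * g_i(x) = 0 for all i): OK

Verdict: yes, KKT holds.

yes


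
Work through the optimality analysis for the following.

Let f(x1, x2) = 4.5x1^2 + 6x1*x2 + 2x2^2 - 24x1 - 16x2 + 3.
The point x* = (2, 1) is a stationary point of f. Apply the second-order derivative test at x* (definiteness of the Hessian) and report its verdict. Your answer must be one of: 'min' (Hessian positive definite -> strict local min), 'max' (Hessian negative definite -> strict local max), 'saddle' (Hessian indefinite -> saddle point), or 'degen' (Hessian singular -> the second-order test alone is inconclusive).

Compute the Hessian H = grad^2 f:
  H = [[9, 6], [6, 4]]
Verify stationarity: grad f(x*) = H x* + g = (0, 0).
Eigenvalues of H: 0, 13.
H has a zero eigenvalue (singular; positive semidefinite but not definite), so H is neither positive definite, negative definite, nor indefinite. The second-order test alone is inconclusive -> degen.
(Indeed, f is constant along the null direction of H through x*, so x* is not a strict local extremum.)

degen


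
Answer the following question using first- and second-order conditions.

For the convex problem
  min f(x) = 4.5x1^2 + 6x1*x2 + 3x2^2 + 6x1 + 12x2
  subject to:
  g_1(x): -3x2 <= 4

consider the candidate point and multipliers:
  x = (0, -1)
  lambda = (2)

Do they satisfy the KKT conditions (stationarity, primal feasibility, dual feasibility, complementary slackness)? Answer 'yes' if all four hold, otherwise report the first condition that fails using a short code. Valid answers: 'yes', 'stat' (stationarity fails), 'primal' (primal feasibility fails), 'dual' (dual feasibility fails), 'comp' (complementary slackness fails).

Gradient of f: grad f(x) = Q x + c = (0, 6)
Constraint values g_i(x) = a_i^T x - b_i:
  g_1((0, -1)) = -1
Stationarity residual: grad f(x) + sum_i lambda_i a_i = (0, 0)
  -> stationarity OK
Primal feasibility (all g_i <= 0): OK
Dual feasibility (all lambda_i >= 0): OK
Complementary slackness (lambda_i * g_i(x) = 0 for all i): FAILS

Verdict: the first failing condition is complementary_slackness -> comp.

comp


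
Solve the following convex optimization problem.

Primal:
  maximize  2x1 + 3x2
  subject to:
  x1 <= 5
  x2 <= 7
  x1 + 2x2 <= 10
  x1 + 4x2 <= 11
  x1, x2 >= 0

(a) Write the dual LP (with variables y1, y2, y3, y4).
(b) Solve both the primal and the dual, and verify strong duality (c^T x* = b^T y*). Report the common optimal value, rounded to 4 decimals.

The standard primal-dual pair for 'max c^T x s.t. A x <= b, x >= 0' is:
  Dual:  min b^T y  s.t.  A^T y >= c,  y >= 0.

So the dual LP is:
  minimize  5y1 + 7y2 + 10y3 + 11y4
  subject to:
    y1 + y3 + y4 >= 2
    y2 + 2y3 + 4y4 >= 3
    y1, y2, y3, y4 >= 0

Solving the primal: x* = (5, 1.5).
  primal value c^T x* = 14.5.
Solving the dual: y* = (1.25, 0, 0, 0.75).
  dual value b^T y* = 14.5.
Strong duality: c^T x* = b^T y*. Confirmed.

14.5
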